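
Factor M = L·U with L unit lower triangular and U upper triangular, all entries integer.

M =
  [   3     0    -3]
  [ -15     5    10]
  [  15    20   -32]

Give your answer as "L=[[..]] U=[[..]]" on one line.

  row1 -= -5·row0 → [0,5,-5]
  row2 -= 5·row0 → [0,20,-17]
  row2 -= 4·row1 → [0,0,3]

L=[[1,0,0],[-5,1,0],[5,4,1]] U=[[3,0,-3],[0,5,-5],[0,0,3]]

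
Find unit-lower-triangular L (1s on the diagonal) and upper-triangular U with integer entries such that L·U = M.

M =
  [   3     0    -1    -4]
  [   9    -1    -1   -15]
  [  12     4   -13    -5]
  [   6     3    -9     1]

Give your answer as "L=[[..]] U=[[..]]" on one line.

L=[[1,0,0,0],[3,1,0,0],[4,-4,1,0],[2,-3,1,1]] U=[[3,0,-1,-4],[0,-1,2,-3],[0,0,-1,-1],[0,0,0,1]]

  r1 -= 3·r0 → [0,-1,2,-3]
  r2 -= 4·r0 → [0,4,-9,11]
  r3 -= 2·r0 → [0,3,-7,9]
  r2 -= -4·r1 → [0,0,-1,-1]
  r3 -= -3·r1 → [0,0,-1,0]
  r3 -= 1·r2 → [0,0,0,1]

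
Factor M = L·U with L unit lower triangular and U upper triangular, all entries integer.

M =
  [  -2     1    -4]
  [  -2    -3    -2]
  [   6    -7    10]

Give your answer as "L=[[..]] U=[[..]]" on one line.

L=[[1,0,0],[1,1,0],[-3,1,1]] U=[[-2,1,-4],[0,-4,2],[0,0,-4]]

  row1 -= 1·row0 → [0,-4,2]
  row2 -= -3·row0 → [0,-4,-2]
  row2 -= 1·row1 → [0,0,-4]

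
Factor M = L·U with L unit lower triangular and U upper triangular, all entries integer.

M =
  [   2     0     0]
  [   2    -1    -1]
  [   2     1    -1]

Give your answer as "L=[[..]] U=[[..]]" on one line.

  r1 -= 1·r0 → [0,-1,-1]
  r2 -= 1·r0 → [0,1,-1]
  r2 -= -1·r1 → [0,0,-2]

L=[[1,0,0],[1,1,0],[1,-1,1]] U=[[2,0,0],[0,-1,-1],[0,0,-2]]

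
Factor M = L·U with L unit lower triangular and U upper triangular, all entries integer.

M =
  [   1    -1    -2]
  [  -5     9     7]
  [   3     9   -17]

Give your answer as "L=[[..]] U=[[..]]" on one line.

  row1 -= -5·row0 → [0,4,-3]
  row2 -= 3·row0 → [0,12,-11]
  row2 -= 3·row1 → [0,0,-2]

L=[[1,0,0],[-5,1,0],[3,3,1]] U=[[1,-1,-2],[0,4,-3],[0,0,-2]]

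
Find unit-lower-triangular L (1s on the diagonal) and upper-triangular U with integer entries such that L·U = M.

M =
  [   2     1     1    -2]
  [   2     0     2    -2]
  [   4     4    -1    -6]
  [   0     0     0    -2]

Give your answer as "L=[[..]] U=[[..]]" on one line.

L=[[1,0,0,0],[1,1,0,0],[2,-2,1,0],[0,0,0,1]] U=[[2,1,1,-2],[0,-1,1,0],[0,0,-1,-2],[0,0,0,-2]]

  row1 -= 1·row0 → [0,-1,1,0]
  row2 -= 2·row0 → [0,2,-3,-2]
  row3 -= 0·row0 → [0,0,0,-2]
  row2 -= -2·row1 → [0,0,-1,-2]
  row3 -= 0·row1 → [0,0,0,-2]
  row3 -= 0·row2 → [0,0,0,-2]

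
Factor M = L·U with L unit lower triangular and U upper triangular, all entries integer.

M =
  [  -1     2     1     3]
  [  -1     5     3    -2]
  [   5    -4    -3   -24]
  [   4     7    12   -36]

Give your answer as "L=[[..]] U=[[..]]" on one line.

  row1 -= 1·row0 → [0,3,2,-5]
  row2 -= -5·row0 → [0,6,2,-9]
  row3 -= -4·row0 → [0,15,16,-24]
  row2 -= 2·row1 → [0,0,-2,1]
  row3 -= 5·row1 → [0,0,6,1]
  row3 -= -3·row2 → [0,0,0,4]

L=[[1,0,0,0],[1,1,0,0],[-5,2,1,0],[-4,5,-3,1]] U=[[-1,2,1,3],[0,3,2,-5],[0,0,-2,1],[0,0,0,4]]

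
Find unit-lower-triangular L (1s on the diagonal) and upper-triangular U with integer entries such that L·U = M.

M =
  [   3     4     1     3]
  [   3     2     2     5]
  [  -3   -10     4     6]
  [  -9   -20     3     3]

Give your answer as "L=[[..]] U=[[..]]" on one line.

  r1 -= 1·r0 → [0,-2,1,2]
  r2 -= -1·r0 → [0,-6,5,9]
  r3 -= -3·r0 → [0,-8,6,12]
  r2 -= 3·r1 → [0,0,2,3]
  r3 -= 4·r1 → [0,0,2,4]
  r3 -= 1·r2 → [0,0,0,1]

L=[[1,0,0,0],[1,1,0,0],[-1,3,1,0],[-3,4,1,1]] U=[[3,4,1,3],[0,-2,1,2],[0,0,2,3],[0,0,0,1]]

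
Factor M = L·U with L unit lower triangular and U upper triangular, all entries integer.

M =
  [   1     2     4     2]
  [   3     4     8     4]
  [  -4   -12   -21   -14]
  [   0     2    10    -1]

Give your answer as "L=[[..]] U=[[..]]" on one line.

L=[[1,0,0,0],[3,1,0,0],[-4,2,1,0],[0,-1,2,1]] U=[[1,2,4,2],[0,-2,-4,-2],[0,0,3,-2],[0,0,0,1]]

  r1 -= 3·r0 → [0,-2,-4,-2]
  r2 -= -4·r0 → [0,-4,-5,-6]
  r3 -= 0·r0 → [0,2,10,-1]
  r2 -= 2·r1 → [0,0,3,-2]
  r3 -= -1·r1 → [0,0,6,-3]
  r3 -= 2·r2 → [0,0,0,1]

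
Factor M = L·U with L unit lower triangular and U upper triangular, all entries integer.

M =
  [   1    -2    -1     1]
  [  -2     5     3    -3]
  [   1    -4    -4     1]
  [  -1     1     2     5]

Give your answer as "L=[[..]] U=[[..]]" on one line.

  r1 -= -2·r0 → [0,1,1,-1]
  r2 -= 1·r0 → [0,-2,-3,0]
  r3 -= -1·r0 → [0,-1,1,6]
  r2 -= -2·r1 → [0,0,-1,-2]
  r3 -= -1·r1 → [0,0,2,5]
  r3 -= -2·r2 → [0,0,0,1]

L=[[1,0,0,0],[-2,1,0,0],[1,-2,1,0],[-1,-1,-2,1]] U=[[1,-2,-1,1],[0,1,1,-1],[0,0,-1,-2],[0,0,0,1]]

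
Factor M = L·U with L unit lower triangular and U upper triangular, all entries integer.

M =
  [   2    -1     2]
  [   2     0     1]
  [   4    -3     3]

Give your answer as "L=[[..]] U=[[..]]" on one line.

  r1 -= 1·r0 → [0,1,-1]
  r2 -= 2·r0 → [0,-1,-1]
  r2 -= -1·r1 → [0,0,-2]

L=[[1,0,0],[1,1,0],[2,-1,1]] U=[[2,-1,2],[0,1,-1],[0,0,-2]]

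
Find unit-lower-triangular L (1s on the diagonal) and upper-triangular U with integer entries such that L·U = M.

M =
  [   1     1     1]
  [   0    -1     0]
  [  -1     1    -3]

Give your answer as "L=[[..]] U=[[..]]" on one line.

  R1 -= 0·R0 → [0,-1,0]
  R2 -= -1·R0 → [0,2,-2]
  R2 -= -2·R1 → [0,0,-2]

L=[[1,0,0],[0,1,0],[-1,-2,1]] U=[[1,1,1],[0,-1,0],[0,0,-2]]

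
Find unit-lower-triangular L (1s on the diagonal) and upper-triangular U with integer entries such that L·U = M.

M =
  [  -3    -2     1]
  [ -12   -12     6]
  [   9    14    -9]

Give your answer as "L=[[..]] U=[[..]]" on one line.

  R1 -= 4·R0 → [0,-4,2]
  R2 -= -3·R0 → [0,8,-6]
  R2 -= -2·R1 → [0,0,-2]

L=[[1,0,0],[4,1,0],[-3,-2,1]] U=[[-3,-2,1],[0,-4,2],[0,0,-2]]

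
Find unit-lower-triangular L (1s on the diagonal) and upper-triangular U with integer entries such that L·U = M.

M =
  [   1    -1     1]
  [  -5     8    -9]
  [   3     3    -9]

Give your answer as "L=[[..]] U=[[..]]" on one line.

L=[[1,0,0],[-5,1,0],[3,2,1]] U=[[1,-1,1],[0,3,-4],[0,0,-4]]

  R1 -= -5·R0 → [0,3,-4]
  R2 -= 3·R0 → [0,6,-12]
  R2 -= 2·R1 → [0,0,-4]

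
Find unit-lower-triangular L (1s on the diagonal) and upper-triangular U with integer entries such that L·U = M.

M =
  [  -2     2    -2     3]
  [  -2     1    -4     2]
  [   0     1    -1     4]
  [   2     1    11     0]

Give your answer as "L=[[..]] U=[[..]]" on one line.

  r1 -= 1·r0 → [0,-1,-2,-1]
  r2 -= 0·r0 → [0,1,-1,4]
  r3 -= -1·r0 → [0,3,9,3]
  r2 -= -1·r1 → [0,0,-3,3]
  r3 -= -3·r1 → [0,0,3,0]
  r3 -= -1·r2 → [0,0,0,3]

L=[[1,0,0,0],[1,1,0,0],[0,-1,1,0],[-1,-3,-1,1]] U=[[-2,2,-2,3],[0,-1,-2,-1],[0,0,-3,3],[0,0,0,3]]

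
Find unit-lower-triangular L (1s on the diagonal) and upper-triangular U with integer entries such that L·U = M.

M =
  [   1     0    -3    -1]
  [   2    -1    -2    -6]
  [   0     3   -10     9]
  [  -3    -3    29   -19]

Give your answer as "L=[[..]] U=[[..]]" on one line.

  r1 -= 2·r0 → [0,-1,4,-4]
  r2 -= 0·r0 → [0,3,-10,9]
  r3 -= -3·r0 → [0,-3,20,-22]
  r2 -= -3·r1 → [0,0,2,-3]
  r3 -= 3·r1 → [0,0,8,-10]
  r3 -= 4·r2 → [0,0,0,2]

L=[[1,0,0,0],[2,1,0,0],[0,-3,1,0],[-3,3,4,1]] U=[[1,0,-3,-1],[0,-1,4,-4],[0,0,2,-3],[0,0,0,2]]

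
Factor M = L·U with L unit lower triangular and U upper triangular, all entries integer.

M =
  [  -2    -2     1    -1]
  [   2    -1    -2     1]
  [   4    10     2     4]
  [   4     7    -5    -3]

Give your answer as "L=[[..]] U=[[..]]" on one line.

L=[[1,0,0,0],[-1,1,0,0],[-2,-2,1,0],[-2,-1,-2,1]] U=[[-2,-2,1,-1],[0,-3,-1,0],[0,0,2,2],[0,0,0,-1]]

  r1 -= -1·r0 → [0,-3,-1,0]
  r2 -= -2·r0 → [0,6,4,2]
  r3 -= -2·r0 → [0,3,-3,-5]
  r2 -= -2·r1 → [0,0,2,2]
  r3 -= -1·r1 → [0,0,-4,-5]
  r3 -= -2·r2 → [0,0,0,-1]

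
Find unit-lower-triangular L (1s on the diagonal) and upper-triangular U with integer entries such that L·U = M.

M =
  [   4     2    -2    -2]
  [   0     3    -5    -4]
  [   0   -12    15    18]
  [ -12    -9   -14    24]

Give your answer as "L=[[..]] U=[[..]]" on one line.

L=[[1,0,0,0],[0,1,0,0],[0,-4,1,0],[-3,-1,5,1]] U=[[4,2,-2,-2],[0,3,-5,-4],[0,0,-5,2],[0,0,0,4]]

  r1 -= 0·r0 → [0,3,-5,-4]
  r2 -= 0·r0 → [0,-12,15,18]
  r3 -= -3·r0 → [0,-3,-20,18]
  r2 -= -4·r1 → [0,0,-5,2]
  r3 -= -1·r1 → [0,0,-25,14]
  r3 -= 5·r2 → [0,0,0,4]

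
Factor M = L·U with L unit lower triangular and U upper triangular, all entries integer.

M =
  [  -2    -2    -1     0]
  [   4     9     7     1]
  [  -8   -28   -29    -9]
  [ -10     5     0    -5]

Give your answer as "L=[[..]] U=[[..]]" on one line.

  R1 -= -2·R0 → [0,5,5,1]
  R2 -= 4·R0 → [0,-20,-25,-9]
  R3 -= 5·R0 → [0,15,5,-5]
  R2 -= -4·R1 → [0,0,-5,-5]
  R3 -= 3·R1 → [0,0,-10,-8]
  R3 -= 2·R2 → [0,0,0,2]

L=[[1,0,0,0],[-2,1,0,0],[4,-4,1,0],[5,3,2,1]] U=[[-2,-2,-1,0],[0,5,5,1],[0,0,-5,-5],[0,0,0,2]]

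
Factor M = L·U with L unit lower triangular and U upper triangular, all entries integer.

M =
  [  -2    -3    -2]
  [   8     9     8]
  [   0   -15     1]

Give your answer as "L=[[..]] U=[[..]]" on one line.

  R1 -= -4·R0 → [0,-3,0]
  R2 -= 0·R0 → [0,-15,1]
  R2 -= 5·R1 → [0,0,1]

L=[[1,0,0],[-4,1,0],[0,5,1]] U=[[-2,-3,-2],[0,-3,0],[0,0,1]]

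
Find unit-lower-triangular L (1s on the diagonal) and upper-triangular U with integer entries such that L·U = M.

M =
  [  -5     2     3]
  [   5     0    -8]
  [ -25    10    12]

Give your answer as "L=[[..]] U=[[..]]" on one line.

  r1 -= -1·r0 → [0,2,-5]
  r2 -= 5·r0 → [0,0,-3]
  r2 -= 0·r1 → [0,0,-3]

L=[[1,0,0],[-1,1,0],[5,0,1]] U=[[-5,2,3],[0,2,-5],[0,0,-3]]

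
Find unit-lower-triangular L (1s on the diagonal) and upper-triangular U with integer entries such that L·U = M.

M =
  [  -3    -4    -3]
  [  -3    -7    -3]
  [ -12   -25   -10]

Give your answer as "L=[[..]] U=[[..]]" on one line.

L=[[1,0,0],[1,1,0],[4,3,1]] U=[[-3,-4,-3],[0,-3,0],[0,0,2]]

  row1 -= 1·row0 → [0,-3,0]
  row2 -= 4·row0 → [0,-9,2]
  row2 -= 3·row1 → [0,0,2]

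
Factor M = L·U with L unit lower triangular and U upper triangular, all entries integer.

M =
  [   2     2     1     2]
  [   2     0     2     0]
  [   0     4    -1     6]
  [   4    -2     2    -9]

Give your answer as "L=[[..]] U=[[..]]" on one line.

L=[[1,0,0,0],[1,1,0,0],[0,-2,1,0],[2,3,-3,1]] U=[[2,2,1,2],[0,-2,1,-2],[0,0,1,2],[0,0,0,-1]]

  r1 -= 1·r0 → [0,-2,1,-2]
  r2 -= 0·r0 → [0,4,-1,6]
  r3 -= 2·r0 → [0,-6,0,-13]
  r2 -= -2·r1 → [0,0,1,2]
  r3 -= 3·r1 → [0,0,-3,-7]
  r3 -= -3·r2 → [0,0,0,-1]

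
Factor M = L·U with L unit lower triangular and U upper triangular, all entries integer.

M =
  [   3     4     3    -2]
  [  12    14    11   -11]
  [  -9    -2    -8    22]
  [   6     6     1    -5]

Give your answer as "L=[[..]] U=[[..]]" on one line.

  r1 -= 4·r0 → [0,-2,-1,-3]
  r2 -= -3·r0 → [0,10,1,16]
  r3 -= 2·r0 → [0,-2,-5,-1]
  r2 -= -5·r1 → [0,0,-4,1]
  r3 -= 1·r1 → [0,0,-4,2]
  r3 -= 1·r2 → [0,0,0,1]

L=[[1,0,0,0],[4,1,0,0],[-3,-5,1,0],[2,1,1,1]] U=[[3,4,3,-2],[0,-2,-1,-3],[0,0,-4,1],[0,0,0,1]]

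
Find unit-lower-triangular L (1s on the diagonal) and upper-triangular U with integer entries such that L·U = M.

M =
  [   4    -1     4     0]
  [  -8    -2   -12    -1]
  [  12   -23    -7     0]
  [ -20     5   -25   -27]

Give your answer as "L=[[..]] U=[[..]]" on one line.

L=[[1,0,0,0],[-2,1,0,0],[3,5,1,0],[-5,0,-5,1]] U=[[4,-1,4,0],[0,-4,-4,-1],[0,0,1,5],[0,0,0,-2]]

  row1 -= -2·row0 → [0,-4,-4,-1]
  row2 -= 3·row0 → [0,-20,-19,0]
  row3 -= -5·row0 → [0,0,-5,-27]
  row2 -= 5·row1 → [0,0,1,5]
  row3 -= 0·row1 → [0,0,-5,-27]
  row3 -= -5·row2 → [0,0,0,-2]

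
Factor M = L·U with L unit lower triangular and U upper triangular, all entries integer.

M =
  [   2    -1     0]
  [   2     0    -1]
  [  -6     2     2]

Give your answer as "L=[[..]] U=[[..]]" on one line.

L=[[1,0,0],[1,1,0],[-3,-1,1]] U=[[2,-1,0],[0,1,-1],[0,0,1]]

  R1 -= 1·R0 → [0,1,-1]
  R2 -= -3·R0 → [0,-1,2]
  R2 -= -1·R1 → [0,0,1]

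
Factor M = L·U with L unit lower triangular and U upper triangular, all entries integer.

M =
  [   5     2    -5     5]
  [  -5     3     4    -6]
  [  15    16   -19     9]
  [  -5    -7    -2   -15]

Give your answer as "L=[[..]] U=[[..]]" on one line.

L=[[1,0,0,0],[-1,1,0,0],[3,2,1,0],[-1,-1,4,1]] U=[[5,2,-5,5],[0,5,-1,-1],[0,0,-2,-4],[0,0,0,5]]

  row1 -= -1·row0 → [0,5,-1,-1]
  row2 -= 3·row0 → [0,10,-4,-6]
  row3 -= -1·row0 → [0,-5,-7,-10]
  row2 -= 2·row1 → [0,0,-2,-4]
  row3 -= -1·row1 → [0,0,-8,-11]
  row3 -= 4·row2 → [0,0,0,5]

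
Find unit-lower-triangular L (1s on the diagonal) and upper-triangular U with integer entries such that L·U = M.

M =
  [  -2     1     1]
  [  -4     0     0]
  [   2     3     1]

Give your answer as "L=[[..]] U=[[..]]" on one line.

  row1 -= 2·row0 → [0,-2,-2]
  row2 -= -1·row0 → [0,4,2]
  row2 -= -2·row1 → [0,0,-2]

L=[[1,0,0],[2,1,0],[-1,-2,1]] U=[[-2,1,1],[0,-2,-2],[0,0,-2]]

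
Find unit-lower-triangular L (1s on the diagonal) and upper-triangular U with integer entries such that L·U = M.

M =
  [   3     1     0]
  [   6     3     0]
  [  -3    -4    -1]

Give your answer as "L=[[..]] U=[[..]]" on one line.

  R1 -= 2·R0 → [0,1,0]
  R2 -= -1·R0 → [0,-3,-1]
  R2 -= -3·R1 → [0,0,-1]

L=[[1,0,0],[2,1,0],[-1,-3,1]] U=[[3,1,0],[0,1,0],[0,0,-1]]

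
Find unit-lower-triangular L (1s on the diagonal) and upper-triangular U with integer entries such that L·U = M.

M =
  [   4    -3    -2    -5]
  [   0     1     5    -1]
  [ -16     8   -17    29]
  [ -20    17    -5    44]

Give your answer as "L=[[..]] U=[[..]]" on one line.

  R1 -= 0·R0 → [0,1,5,-1]
  R2 -= -4·R0 → [0,-4,-25,9]
  R3 -= -5·R0 → [0,2,-15,19]
  R2 -= -4·R1 → [0,0,-5,5]
  R3 -= 2·R1 → [0,0,-25,21]
  R3 -= 5·R2 → [0,0,0,-4]

L=[[1,0,0,0],[0,1,0,0],[-4,-4,1,0],[-5,2,5,1]] U=[[4,-3,-2,-5],[0,1,5,-1],[0,0,-5,5],[0,0,0,-4]]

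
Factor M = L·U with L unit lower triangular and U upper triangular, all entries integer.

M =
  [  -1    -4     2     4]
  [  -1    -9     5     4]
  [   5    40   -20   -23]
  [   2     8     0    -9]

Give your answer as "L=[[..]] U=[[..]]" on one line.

L=[[1,0,0,0],[1,1,0,0],[-5,-4,1,0],[-2,0,2,1]] U=[[-1,-4,2,4],[0,-5,3,0],[0,0,2,-3],[0,0,0,5]]

  R1 -= 1·R0 → [0,-5,3,0]
  R2 -= -5·R0 → [0,20,-10,-3]
  R3 -= -2·R0 → [0,0,4,-1]
  R2 -= -4·R1 → [0,0,2,-3]
  R3 -= 0·R1 → [0,0,4,-1]
  R3 -= 2·R2 → [0,0,0,5]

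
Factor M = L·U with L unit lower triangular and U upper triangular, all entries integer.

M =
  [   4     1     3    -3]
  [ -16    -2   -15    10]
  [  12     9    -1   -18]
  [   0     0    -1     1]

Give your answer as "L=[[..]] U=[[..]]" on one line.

L=[[1,0,0,0],[-4,1,0,0],[3,3,1,0],[0,0,1,1]] U=[[4,1,3,-3],[0,2,-3,-2],[0,0,-1,-3],[0,0,0,4]]

  r1 -= -4·r0 → [0,2,-3,-2]
  r2 -= 3·r0 → [0,6,-10,-9]
  r3 -= 0·r0 → [0,0,-1,1]
  r2 -= 3·r1 → [0,0,-1,-3]
  r3 -= 0·r1 → [0,0,-1,1]
  r3 -= 1·r2 → [0,0,0,4]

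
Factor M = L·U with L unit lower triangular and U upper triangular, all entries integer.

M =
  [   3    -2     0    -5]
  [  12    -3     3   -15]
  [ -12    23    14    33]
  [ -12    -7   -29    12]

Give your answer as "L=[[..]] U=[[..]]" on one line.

  R1 -= 4·R0 → [0,5,3,5]
  R2 -= -4·R0 → [0,15,14,13]
  R3 -= -4·R0 → [0,-15,-29,-8]
  R2 -= 3·R1 → [0,0,5,-2]
  R3 -= -3·R1 → [0,0,-20,7]
  R3 -= -4·R2 → [0,0,0,-1]

L=[[1,0,0,0],[4,1,0,0],[-4,3,1,0],[-4,-3,-4,1]] U=[[3,-2,0,-5],[0,5,3,5],[0,0,5,-2],[0,0,0,-1]]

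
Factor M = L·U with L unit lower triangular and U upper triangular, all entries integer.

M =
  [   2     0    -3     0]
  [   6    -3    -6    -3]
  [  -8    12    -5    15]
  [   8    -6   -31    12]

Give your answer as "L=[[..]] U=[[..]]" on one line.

L=[[1,0,0,0],[3,1,0,0],[-4,-4,1,0],[4,2,5,1]] U=[[2,0,-3,0],[0,-3,3,-3],[0,0,-5,3],[0,0,0,3]]

  R1 -= 3·R0 → [0,-3,3,-3]
  R2 -= -4·R0 → [0,12,-17,15]
  R3 -= 4·R0 → [0,-6,-19,12]
  R2 -= -4·R1 → [0,0,-5,3]
  R3 -= 2·R1 → [0,0,-25,18]
  R3 -= 5·R2 → [0,0,0,3]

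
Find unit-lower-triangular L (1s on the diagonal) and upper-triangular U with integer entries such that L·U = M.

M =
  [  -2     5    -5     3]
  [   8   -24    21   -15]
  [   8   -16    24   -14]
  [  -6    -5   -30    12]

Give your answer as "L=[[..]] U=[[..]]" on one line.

L=[[1,0,0,0],[-4,1,0,0],[-4,-1,1,0],[3,5,-4,1]] U=[[-2,5,-5,3],[0,-4,1,-3],[0,0,5,-5],[0,0,0,-2]]

  row1 -= -4·row0 → [0,-4,1,-3]
  row2 -= -4·row0 → [0,4,4,-2]
  row3 -= 3·row0 → [0,-20,-15,3]
  row2 -= -1·row1 → [0,0,5,-5]
  row3 -= 5·row1 → [0,0,-20,18]
  row3 -= -4·row2 → [0,0,0,-2]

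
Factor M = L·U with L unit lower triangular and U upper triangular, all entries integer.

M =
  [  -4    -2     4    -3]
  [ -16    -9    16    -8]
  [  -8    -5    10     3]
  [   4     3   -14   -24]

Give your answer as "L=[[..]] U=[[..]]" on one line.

  R1 -= 4·R0 → [0,-1,0,4]
  R2 -= 2·R0 → [0,-1,2,9]
  R3 -= -1·R0 → [0,1,-10,-27]
  R2 -= 1·R1 → [0,0,2,5]
  R3 -= -1·R1 → [0,0,-10,-23]
  R3 -= -5·R2 → [0,0,0,2]

L=[[1,0,0,0],[4,1,0,0],[2,1,1,0],[-1,-1,-5,1]] U=[[-4,-2,4,-3],[0,-1,0,4],[0,0,2,5],[0,0,0,2]]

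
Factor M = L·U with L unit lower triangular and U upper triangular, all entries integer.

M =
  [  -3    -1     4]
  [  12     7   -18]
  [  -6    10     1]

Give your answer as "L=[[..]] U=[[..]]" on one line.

  r1 -= -4·r0 → [0,3,-2]
  r2 -= 2·r0 → [0,12,-7]
  r2 -= 4·r1 → [0,0,1]

L=[[1,0,0],[-4,1,0],[2,4,1]] U=[[-3,-1,4],[0,3,-2],[0,0,1]]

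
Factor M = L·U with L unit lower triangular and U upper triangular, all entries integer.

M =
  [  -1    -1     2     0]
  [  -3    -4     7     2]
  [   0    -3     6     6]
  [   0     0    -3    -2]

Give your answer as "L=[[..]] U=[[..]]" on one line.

L=[[1,0,0,0],[3,1,0,0],[0,3,1,0],[0,0,-1,1]] U=[[-1,-1,2,0],[0,-1,1,2],[0,0,3,0],[0,0,0,-2]]

  row1 -= 3·row0 → [0,-1,1,2]
  row2 -= 0·row0 → [0,-3,6,6]
  row3 -= 0·row0 → [0,0,-3,-2]
  row2 -= 3·row1 → [0,0,3,0]
  row3 -= 0·row1 → [0,0,-3,-2]
  row3 -= -1·row2 → [0,0,0,-2]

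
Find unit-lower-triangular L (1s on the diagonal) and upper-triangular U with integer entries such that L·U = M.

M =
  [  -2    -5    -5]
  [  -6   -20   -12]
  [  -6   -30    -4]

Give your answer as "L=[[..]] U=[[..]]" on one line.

L=[[1,0,0],[3,1,0],[3,3,1]] U=[[-2,-5,-5],[0,-5,3],[0,0,2]]

  row1 -= 3·row0 → [0,-5,3]
  row2 -= 3·row0 → [0,-15,11]
  row2 -= 3·row1 → [0,0,2]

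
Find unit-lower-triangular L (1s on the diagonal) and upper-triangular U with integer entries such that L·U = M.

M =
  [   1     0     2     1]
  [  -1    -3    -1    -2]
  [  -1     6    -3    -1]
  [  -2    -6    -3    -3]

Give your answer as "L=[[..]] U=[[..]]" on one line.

L=[[1,0,0,0],[-1,1,0,0],[-1,-2,1,0],[-2,2,-1,1]] U=[[1,0,2,1],[0,-3,1,-1],[0,0,1,-2],[0,0,0,-1]]

  R1 -= -1·R0 → [0,-3,1,-1]
  R2 -= -1·R0 → [0,6,-1,0]
  R3 -= -2·R0 → [0,-6,1,-1]
  R2 -= -2·R1 → [0,0,1,-2]
  R3 -= 2·R1 → [0,0,-1,1]
  R3 -= -1·R2 → [0,0,0,-1]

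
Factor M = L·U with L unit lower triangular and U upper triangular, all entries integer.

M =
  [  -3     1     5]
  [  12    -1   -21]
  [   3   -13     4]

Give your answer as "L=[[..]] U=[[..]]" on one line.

  R1 -= -4·R0 → [0,3,-1]
  R2 -= -1·R0 → [0,-12,9]
  R2 -= -4·R1 → [0,0,5]

L=[[1,0,0],[-4,1,0],[-1,-4,1]] U=[[-3,1,5],[0,3,-1],[0,0,5]]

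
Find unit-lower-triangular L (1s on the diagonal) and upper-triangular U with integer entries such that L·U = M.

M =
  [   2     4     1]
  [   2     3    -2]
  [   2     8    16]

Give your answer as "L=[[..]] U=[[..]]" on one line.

L=[[1,0,0],[1,1,0],[1,-4,1]] U=[[2,4,1],[0,-1,-3],[0,0,3]]

  row1 -= 1·row0 → [0,-1,-3]
  row2 -= 1·row0 → [0,4,15]
  row2 -= -4·row1 → [0,0,3]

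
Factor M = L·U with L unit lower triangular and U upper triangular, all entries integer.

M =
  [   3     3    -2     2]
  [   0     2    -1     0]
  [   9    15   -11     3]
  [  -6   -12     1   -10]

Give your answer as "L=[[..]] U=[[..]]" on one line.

L=[[1,0,0,0],[0,1,0,0],[3,3,1,0],[-2,-3,3,1]] U=[[3,3,-2,2],[0,2,-1,0],[0,0,-2,-3],[0,0,0,3]]

  R1 -= 0·R0 → [0,2,-1,0]
  R2 -= 3·R0 → [0,6,-5,-3]
  R3 -= -2·R0 → [0,-6,-3,-6]
  R2 -= 3·R1 → [0,0,-2,-3]
  R3 -= -3·R1 → [0,0,-6,-6]
  R3 -= 3·R2 → [0,0,0,3]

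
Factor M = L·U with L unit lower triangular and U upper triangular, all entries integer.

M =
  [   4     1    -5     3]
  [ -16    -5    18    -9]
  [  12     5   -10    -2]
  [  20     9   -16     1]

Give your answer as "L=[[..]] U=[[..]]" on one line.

  r1 -= -4·r0 → [0,-1,-2,3]
  r2 -= 3·r0 → [0,2,5,-11]
  r3 -= 5·r0 → [0,4,9,-14]
  r2 -= -2·r1 → [0,0,1,-5]
  r3 -= -4·r1 → [0,0,1,-2]
  r3 -= 1·r2 → [0,0,0,3]

L=[[1,0,0,0],[-4,1,0,0],[3,-2,1,0],[5,-4,1,1]] U=[[4,1,-5,3],[0,-1,-2,3],[0,0,1,-5],[0,0,0,3]]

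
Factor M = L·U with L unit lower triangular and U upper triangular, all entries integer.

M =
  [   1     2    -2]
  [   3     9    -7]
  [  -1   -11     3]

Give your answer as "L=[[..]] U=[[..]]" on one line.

  R1 -= 3·R0 → [0,3,-1]
  R2 -= -1·R0 → [0,-9,1]
  R2 -= -3·R1 → [0,0,-2]

L=[[1,0,0],[3,1,0],[-1,-3,1]] U=[[1,2,-2],[0,3,-1],[0,0,-2]]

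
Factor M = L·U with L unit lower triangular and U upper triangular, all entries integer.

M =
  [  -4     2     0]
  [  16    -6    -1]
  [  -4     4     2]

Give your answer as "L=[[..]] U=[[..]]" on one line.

L=[[1,0,0],[-4,1,0],[1,1,1]] U=[[-4,2,0],[0,2,-1],[0,0,3]]

  row1 -= -4·row0 → [0,2,-1]
  row2 -= 1·row0 → [0,2,2]
  row2 -= 1·row1 → [0,0,3]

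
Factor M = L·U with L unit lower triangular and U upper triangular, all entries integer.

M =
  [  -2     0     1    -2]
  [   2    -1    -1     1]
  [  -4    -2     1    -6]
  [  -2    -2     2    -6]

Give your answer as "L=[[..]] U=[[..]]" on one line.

L=[[1,0,0,0],[-1,1,0,0],[2,2,1,0],[1,2,-1,1]] U=[[-2,0,1,-2],[0,-1,0,-1],[0,0,-1,0],[0,0,0,-2]]

  row1 -= -1·row0 → [0,-1,0,-1]
  row2 -= 2·row0 → [0,-2,-1,-2]
  row3 -= 1·row0 → [0,-2,1,-4]
  row2 -= 2·row1 → [0,0,-1,0]
  row3 -= 2·row1 → [0,0,1,-2]
  row3 -= -1·row2 → [0,0,0,-2]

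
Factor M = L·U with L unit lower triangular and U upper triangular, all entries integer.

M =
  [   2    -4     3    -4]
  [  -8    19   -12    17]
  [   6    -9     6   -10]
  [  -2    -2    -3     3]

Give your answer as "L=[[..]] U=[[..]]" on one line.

  r1 -= -4·r0 → [0,3,0,1]
  r2 -= 3·r0 → [0,3,-3,2]
  r3 -= -1·r0 → [0,-6,0,-1]
  r2 -= 1·r1 → [0,0,-3,1]
  r3 -= -2·r1 → [0,0,0,1]
  r3 -= 0·r2 → [0,0,0,1]

L=[[1,0,0,0],[-4,1,0,0],[3,1,1,0],[-1,-2,0,1]] U=[[2,-4,3,-4],[0,3,0,1],[0,0,-3,1],[0,0,0,1]]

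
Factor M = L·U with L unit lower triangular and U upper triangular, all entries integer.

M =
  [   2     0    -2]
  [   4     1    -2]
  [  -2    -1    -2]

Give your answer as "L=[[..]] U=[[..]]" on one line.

L=[[1,0,0],[2,1,0],[-1,-1,1]] U=[[2,0,-2],[0,1,2],[0,0,-2]]

  row1 -= 2·row0 → [0,1,2]
  row2 -= -1·row0 → [0,-1,-4]
  row2 -= -1·row1 → [0,0,-2]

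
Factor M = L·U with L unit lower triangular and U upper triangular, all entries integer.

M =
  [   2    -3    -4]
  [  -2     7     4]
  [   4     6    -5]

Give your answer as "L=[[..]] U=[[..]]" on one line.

  r1 -= -1·r0 → [0,4,0]
  r2 -= 2·r0 → [0,12,3]
  r2 -= 3·r1 → [0,0,3]

L=[[1,0,0],[-1,1,0],[2,3,1]] U=[[2,-3,-4],[0,4,0],[0,0,3]]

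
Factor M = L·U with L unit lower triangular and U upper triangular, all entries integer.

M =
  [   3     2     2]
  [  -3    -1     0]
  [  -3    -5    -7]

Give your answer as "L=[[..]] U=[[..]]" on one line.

  R1 -= -1·R0 → [0,1,2]
  R2 -= -1·R0 → [0,-3,-5]
  R2 -= -3·R1 → [0,0,1]

L=[[1,0,0],[-1,1,0],[-1,-3,1]] U=[[3,2,2],[0,1,2],[0,0,1]]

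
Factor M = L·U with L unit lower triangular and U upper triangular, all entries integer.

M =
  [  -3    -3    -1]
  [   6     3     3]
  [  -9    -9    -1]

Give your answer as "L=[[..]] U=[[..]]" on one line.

  r1 -= -2·r0 → [0,-3,1]
  r2 -= 3·r0 → [0,0,2]
  r2 -= 0·r1 → [0,0,2]

L=[[1,0,0],[-2,1,0],[3,0,1]] U=[[-3,-3,-1],[0,-3,1],[0,0,2]]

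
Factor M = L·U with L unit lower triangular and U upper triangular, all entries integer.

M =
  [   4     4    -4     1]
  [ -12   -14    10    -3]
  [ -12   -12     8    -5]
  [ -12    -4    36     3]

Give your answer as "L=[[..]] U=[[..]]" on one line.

L=[[1,0,0,0],[-3,1,0,0],[-3,0,1,0],[-3,-4,-4,1]] U=[[4,4,-4,1],[0,-2,-2,0],[0,0,-4,-2],[0,0,0,-2]]

  R1 -= -3·R0 → [0,-2,-2,0]
  R2 -= -3·R0 → [0,0,-4,-2]
  R3 -= -3·R0 → [0,8,24,6]
  R2 -= 0·R1 → [0,0,-4,-2]
  R3 -= -4·R1 → [0,0,16,6]
  R3 -= -4·R2 → [0,0,0,-2]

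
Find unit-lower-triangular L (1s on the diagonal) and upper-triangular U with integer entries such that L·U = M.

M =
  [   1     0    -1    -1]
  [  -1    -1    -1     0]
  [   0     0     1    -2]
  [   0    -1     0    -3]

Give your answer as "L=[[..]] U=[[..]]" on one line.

L=[[1,0,0,0],[-1,1,0,0],[0,0,1,0],[0,1,2,1]] U=[[1,0,-1,-1],[0,-1,-2,-1],[0,0,1,-2],[0,0,0,2]]

  R1 -= -1·R0 → [0,-1,-2,-1]
  R2 -= 0·R0 → [0,0,1,-2]
  R3 -= 0·R0 → [0,-1,0,-3]
  R2 -= 0·R1 → [0,0,1,-2]
  R3 -= 1·R1 → [0,0,2,-2]
  R3 -= 2·R2 → [0,0,0,2]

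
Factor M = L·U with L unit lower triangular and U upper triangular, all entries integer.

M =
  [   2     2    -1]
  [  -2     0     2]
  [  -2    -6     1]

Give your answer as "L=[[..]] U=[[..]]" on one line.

  r1 -= -1·r0 → [0,2,1]
  r2 -= -1·r0 → [0,-4,0]
  r2 -= -2·r1 → [0,0,2]

L=[[1,0,0],[-1,1,0],[-1,-2,1]] U=[[2,2,-1],[0,2,1],[0,0,2]]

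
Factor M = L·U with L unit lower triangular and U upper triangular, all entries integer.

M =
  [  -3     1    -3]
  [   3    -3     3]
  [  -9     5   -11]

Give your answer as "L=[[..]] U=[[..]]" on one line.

L=[[1,0,0],[-1,1,0],[3,-1,1]] U=[[-3,1,-3],[0,-2,0],[0,0,-2]]

  r1 -= -1·r0 → [0,-2,0]
  r2 -= 3·r0 → [0,2,-2]
  r2 -= -1·r1 → [0,0,-2]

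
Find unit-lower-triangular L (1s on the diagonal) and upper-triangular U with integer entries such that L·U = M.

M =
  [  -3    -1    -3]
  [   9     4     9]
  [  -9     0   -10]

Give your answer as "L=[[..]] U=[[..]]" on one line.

  row1 -= -3·row0 → [0,1,0]
  row2 -= 3·row0 → [0,3,-1]
  row2 -= 3·row1 → [0,0,-1]

L=[[1,0,0],[-3,1,0],[3,3,1]] U=[[-3,-1,-3],[0,1,0],[0,0,-1]]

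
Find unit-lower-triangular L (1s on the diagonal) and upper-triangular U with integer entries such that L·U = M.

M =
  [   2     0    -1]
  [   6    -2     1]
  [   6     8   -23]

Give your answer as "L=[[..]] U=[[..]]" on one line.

  r1 -= 3·r0 → [0,-2,4]
  r2 -= 3·r0 → [0,8,-20]
  r2 -= -4·r1 → [0,0,-4]

L=[[1,0,0],[3,1,0],[3,-4,1]] U=[[2,0,-1],[0,-2,4],[0,0,-4]]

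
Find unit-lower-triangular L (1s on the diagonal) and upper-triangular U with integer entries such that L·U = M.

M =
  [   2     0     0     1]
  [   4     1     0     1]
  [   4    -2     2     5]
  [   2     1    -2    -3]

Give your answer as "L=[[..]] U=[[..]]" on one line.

  R1 -= 2·R0 → [0,1,0,-1]
  R2 -= 2·R0 → [0,-2,2,3]
  R3 -= 1·R0 → [0,1,-2,-4]
  R2 -= -2·R1 → [0,0,2,1]
  R3 -= 1·R1 → [0,0,-2,-3]
  R3 -= -1·R2 → [0,0,0,-2]

L=[[1,0,0,0],[2,1,0,0],[2,-2,1,0],[1,1,-1,1]] U=[[2,0,0,1],[0,1,0,-1],[0,0,2,1],[0,0,0,-2]]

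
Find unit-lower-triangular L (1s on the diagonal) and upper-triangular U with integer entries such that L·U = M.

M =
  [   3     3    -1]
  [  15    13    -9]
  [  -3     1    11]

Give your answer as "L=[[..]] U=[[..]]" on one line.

L=[[1,0,0],[5,1,0],[-1,-2,1]] U=[[3,3,-1],[0,-2,-4],[0,0,2]]

  row1 -= 5·row0 → [0,-2,-4]
  row2 -= -1·row0 → [0,4,10]
  row2 -= -2·row1 → [0,0,2]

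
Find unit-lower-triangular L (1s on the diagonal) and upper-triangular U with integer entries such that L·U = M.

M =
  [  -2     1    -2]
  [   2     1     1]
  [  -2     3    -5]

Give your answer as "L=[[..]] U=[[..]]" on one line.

  row1 -= -1·row0 → [0,2,-1]
  row2 -= 1·row0 → [0,2,-3]
  row2 -= 1·row1 → [0,0,-2]

L=[[1,0,0],[-1,1,0],[1,1,1]] U=[[-2,1,-2],[0,2,-1],[0,0,-2]]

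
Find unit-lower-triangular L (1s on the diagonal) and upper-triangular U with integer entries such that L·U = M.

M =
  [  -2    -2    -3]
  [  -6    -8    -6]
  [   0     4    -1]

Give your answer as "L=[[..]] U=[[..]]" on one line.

L=[[1,0,0],[3,1,0],[0,-2,1]] U=[[-2,-2,-3],[0,-2,3],[0,0,5]]

  R1 -= 3·R0 → [0,-2,3]
  R2 -= 0·R0 → [0,4,-1]
  R2 -= -2·R1 → [0,0,5]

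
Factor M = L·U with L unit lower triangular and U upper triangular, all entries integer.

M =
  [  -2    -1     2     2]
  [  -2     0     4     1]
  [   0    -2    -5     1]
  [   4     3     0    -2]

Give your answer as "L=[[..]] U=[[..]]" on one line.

  r1 -= 1·r0 → [0,1,2,-1]
  r2 -= 0·r0 → [0,-2,-5,1]
  r3 -= -2·r0 → [0,1,4,2]
  r2 -= -2·r1 → [0,0,-1,-1]
  r3 -= 1·r1 → [0,0,2,3]
  r3 -= -2·r2 → [0,0,0,1]

L=[[1,0,0,0],[1,1,0,0],[0,-2,1,0],[-2,1,-2,1]] U=[[-2,-1,2,2],[0,1,2,-1],[0,0,-1,-1],[0,0,0,1]]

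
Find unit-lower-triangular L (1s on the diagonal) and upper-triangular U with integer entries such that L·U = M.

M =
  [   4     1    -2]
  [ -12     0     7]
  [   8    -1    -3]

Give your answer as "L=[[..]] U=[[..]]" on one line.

L=[[1,0,0],[-3,1,0],[2,-1,1]] U=[[4,1,-2],[0,3,1],[0,0,2]]

  R1 -= -3·R0 → [0,3,1]
  R2 -= 2·R0 → [0,-3,1]
  R2 -= -1·R1 → [0,0,2]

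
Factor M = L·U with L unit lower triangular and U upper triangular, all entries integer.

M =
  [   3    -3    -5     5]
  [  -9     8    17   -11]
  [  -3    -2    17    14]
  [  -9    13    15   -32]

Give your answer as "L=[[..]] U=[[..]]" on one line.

  R1 -= -3·R0 → [0,-1,2,4]
  R2 -= -1·R0 → [0,-5,12,19]
  R3 -= -3·R0 → [0,4,0,-17]
  R2 -= 5·R1 → [0,0,2,-1]
  R3 -= -4·R1 → [0,0,8,-1]
  R3 -= 4·R2 → [0,0,0,3]

L=[[1,0,0,0],[-3,1,0,0],[-1,5,1,0],[-3,-4,4,1]] U=[[3,-3,-5,5],[0,-1,2,4],[0,0,2,-1],[0,0,0,3]]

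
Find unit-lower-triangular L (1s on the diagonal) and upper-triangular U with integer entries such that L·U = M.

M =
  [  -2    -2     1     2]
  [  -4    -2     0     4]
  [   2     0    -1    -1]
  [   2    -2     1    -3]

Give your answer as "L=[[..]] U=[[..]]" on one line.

L=[[1,0,0,0],[2,1,0,0],[-1,-1,1,0],[-1,-2,1,1]] U=[[-2,-2,1,2],[0,2,-2,0],[0,0,-2,1],[0,0,0,-2]]

  R1 -= 2·R0 → [0,2,-2,0]
  R2 -= -1·R0 → [0,-2,0,1]
  R3 -= -1·R0 → [0,-4,2,-1]
  R2 -= -1·R1 → [0,0,-2,1]
  R3 -= -2·R1 → [0,0,-2,-1]
  R3 -= 1·R2 → [0,0,0,-2]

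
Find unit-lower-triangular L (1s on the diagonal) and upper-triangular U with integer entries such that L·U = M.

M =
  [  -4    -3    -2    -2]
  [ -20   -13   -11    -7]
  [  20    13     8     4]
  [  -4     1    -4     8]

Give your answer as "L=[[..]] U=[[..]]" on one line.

  R1 -= 5·R0 → [0,2,-1,3]
  R2 -= -5·R0 → [0,-2,-2,-6]
  R3 -= 1·R0 → [0,4,-2,10]
  R2 -= -1·R1 → [0,0,-3,-3]
  R3 -= 2·R1 → [0,0,0,4]
  R3 -= 0·R2 → [0,0,0,4]

L=[[1,0,0,0],[5,1,0,0],[-5,-1,1,0],[1,2,0,1]] U=[[-4,-3,-2,-2],[0,2,-1,3],[0,0,-3,-3],[0,0,0,4]]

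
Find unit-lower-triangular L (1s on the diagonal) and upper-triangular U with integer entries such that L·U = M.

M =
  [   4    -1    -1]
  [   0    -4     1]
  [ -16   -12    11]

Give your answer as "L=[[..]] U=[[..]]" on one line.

  R1 -= 0·R0 → [0,-4,1]
  R2 -= -4·R0 → [0,-16,7]
  R2 -= 4·R1 → [0,0,3]

L=[[1,0,0],[0,1,0],[-4,4,1]] U=[[4,-1,-1],[0,-4,1],[0,0,3]]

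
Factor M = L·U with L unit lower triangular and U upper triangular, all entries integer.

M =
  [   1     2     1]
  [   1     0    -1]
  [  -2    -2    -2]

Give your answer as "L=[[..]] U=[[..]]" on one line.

L=[[1,0,0],[1,1,0],[-2,-1,1]] U=[[1,2,1],[0,-2,-2],[0,0,-2]]

  r1 -= 1·r0 → [0,-2,-2]
  r2 -= -2·r0 → [0,2,0]
  r2 -= -1·r1 → [0,0,-2]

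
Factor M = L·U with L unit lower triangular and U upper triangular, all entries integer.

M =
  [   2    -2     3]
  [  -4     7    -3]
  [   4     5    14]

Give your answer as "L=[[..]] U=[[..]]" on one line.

L=[[1,0,0],[-2,1,0],[2,3,1]] U=[[2,-2,3],[0,3,3],[0,0,-1]]

  R1 -= -2·R0 → [0,3,3]
  R2 -= 2·R0 → [0,9,8]
  R2 -= 3·R1 → [0,0,-1]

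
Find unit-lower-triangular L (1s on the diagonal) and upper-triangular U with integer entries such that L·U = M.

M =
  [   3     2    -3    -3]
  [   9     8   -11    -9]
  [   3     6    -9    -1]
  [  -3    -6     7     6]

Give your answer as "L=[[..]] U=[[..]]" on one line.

L=[[1,0,0,0],[3,1,0,0],[1,2,1,0],[-1,-2,0,1]] U=[[3,2,-3,-3],[0,2,-2,0],[0,0,-2,2],[0,0,0,3]]

  R1 -= 3·R0 → [0,2,-2,0]
  R2 -= 1·R0 → [0,4,-6,2]
  R3 -= -1·R0 → [0,-4,4,3]
  R2 -= 2·R1 → [0,0,-2,2]
  R3 -= -2·R1 → [0,0,0,3]
  R3 -= 0·R2 → [0,0,0,3]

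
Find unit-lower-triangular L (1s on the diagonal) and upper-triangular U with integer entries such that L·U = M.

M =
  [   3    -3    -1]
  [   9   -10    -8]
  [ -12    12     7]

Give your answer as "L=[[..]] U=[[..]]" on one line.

L=[[1,0,0],[3,1,0],[-4,0,1]] U=[[3,-3,-1],[0,-1,-5],[0,0,3]]

  R1 -= 3·R0 → [0,-1,-5]
  R2 -= -4·R0 → [0,0,3]
  R2 -= 0·R1 → [0,0,3]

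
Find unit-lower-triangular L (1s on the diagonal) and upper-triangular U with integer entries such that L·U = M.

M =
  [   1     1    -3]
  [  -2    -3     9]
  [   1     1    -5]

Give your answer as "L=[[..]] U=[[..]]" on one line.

  R1 -= -2·R0 → [0,-1,3]
  R2 -= 1·R0 → [0,0,-2]
  R2 -= 0·R1 → [0,0,-2]

L=[[1,0,0],[-2,1,0],[1,0,1]] U=[[1,1,-3],[0,-1,3],[0,0,-2]]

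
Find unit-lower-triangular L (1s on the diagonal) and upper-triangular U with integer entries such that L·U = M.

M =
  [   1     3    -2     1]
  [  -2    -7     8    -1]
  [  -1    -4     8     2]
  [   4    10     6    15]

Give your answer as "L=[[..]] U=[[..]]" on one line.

  R1 -= -2·R0 → [0,-1,4,1]
  R2 -= -1·R0 → [0,-1,6,3]
  R3 -= 4·R0 → [0,-2,14,11]
  R2 -= 1·R1 → [0,0,2,2]
  R3 -= 2·R1 → [0,0,6,9]
  R3 -= 3·R2 → [0,0,0,3]

L=[[1,0,0,0],[-2,1,0,0],[-1,1,1,0],[4,2,3,1]] U=[[1,3,-2,1],[0,-1,4,1],[0,0,2,2],[0,0,0,3]]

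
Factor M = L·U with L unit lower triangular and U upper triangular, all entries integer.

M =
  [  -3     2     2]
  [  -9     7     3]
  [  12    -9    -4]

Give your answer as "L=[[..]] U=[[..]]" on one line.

  r1 -= 3·r0 → [0,1,-3]
  r2 -= -4·r0 → [0,-1,4]
  r2 -= -1·r1 → [0,0,1]

L=[[1,0,0],[3,1,0],[-4,-1,1]] U=[[-3,2,2],[0,1,-3],[0,0,1]]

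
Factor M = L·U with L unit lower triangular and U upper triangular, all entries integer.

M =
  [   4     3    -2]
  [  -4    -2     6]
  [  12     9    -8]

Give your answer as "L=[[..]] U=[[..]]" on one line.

L=[[1,0,0],[-1,1,0],[3,0,1]] U=[[4,3,-2],[0,1,4],[0,0,-2]]

  row1 -= -1·row0 → [0,1,4]
  row2 -= 3·row0 → [0,0,-2]
  row2 -= 0·row1 → [0,0,-2]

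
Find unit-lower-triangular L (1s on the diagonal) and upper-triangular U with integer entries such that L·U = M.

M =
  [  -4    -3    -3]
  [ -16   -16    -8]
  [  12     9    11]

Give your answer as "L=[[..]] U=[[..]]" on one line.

L=[[1,0,0],[4,1,0],[-3,0,1]] U=[[-4,-3,-3],[0,-4,4],[0,0,2]]

  row1 -= 4·row0 → [0,-4,4]
  row2 -= -3·row0 → [0,0,2]
  row2 -= 0·row1 → [0,0,2]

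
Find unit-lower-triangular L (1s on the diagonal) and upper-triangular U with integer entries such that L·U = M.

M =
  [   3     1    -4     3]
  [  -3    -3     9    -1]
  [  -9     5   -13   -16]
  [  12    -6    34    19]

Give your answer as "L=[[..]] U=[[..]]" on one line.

  R1 -= -1·R0 → [0,-2,5,2]
  R2 -= -3·R0 → [0,8,-25,-7]
  R3 -= 4·R0 → [0,-10,50,7]
  R2 -= -4·R1 → [0,0,-5,1]
  R3 -= 5·R1 → [0,0,25,-3]
  R3 -= -5·R2 → [0,0,0,2]

L=[[1,0,0,0],[-1,1,0,0],[-3,-4,1,0],[4,5,-5,1]] U=[[3,1,-4,3],[0,-2,5,2],[0,0,-5,1],[0,0,0,2]]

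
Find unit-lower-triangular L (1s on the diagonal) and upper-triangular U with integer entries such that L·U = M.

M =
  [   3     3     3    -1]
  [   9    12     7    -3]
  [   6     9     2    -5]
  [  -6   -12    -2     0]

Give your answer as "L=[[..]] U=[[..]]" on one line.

  R1 -= 3·R0 → [0,3,-2,0]
  R2 -= 2·R0 → [0,3,-4,-3]
  R3 -= -2·R0 → [0,-6,4,-2]
  R2 -= 1·R1 → [0,0,-2,-3]
  R3 -= -2·R1 → [0,0,0,-2]
  R3 -= 0·R2 → [0,0,0,-2]

L=[[1,0,0,0],[3,1,0,0],[2,1,1,0],[-2,-2,0,1]] U=[[3,3,3,-1],[0,3,-2,0],[0,0,-2,-3],[0,0,0,-2]]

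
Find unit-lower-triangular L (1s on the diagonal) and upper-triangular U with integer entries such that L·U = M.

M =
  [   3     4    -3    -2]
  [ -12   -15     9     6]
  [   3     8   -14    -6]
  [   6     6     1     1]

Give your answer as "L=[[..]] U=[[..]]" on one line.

  r1 -= -4·r0 → [0,1,-3,-2]
  r2 -= 1·r0 → [0,4,-11,-4]
  r3 -= 2·r0 → [0,-2,7,5]
  r2 -= 4·r1 → [0,0,1,4]
  r3 -= -2·r1 → [0,0,1,1]
  r3 -= 1·r2 → [0,0,0,-3]

L=[[1,0,0,0],[-4,1,0,0],[1,4,1,0],[2,-2,1,1]] U=[[3,4,-3,-2],[0,1,-3,-2],[0,0,1,4],[0,0,0,-3]]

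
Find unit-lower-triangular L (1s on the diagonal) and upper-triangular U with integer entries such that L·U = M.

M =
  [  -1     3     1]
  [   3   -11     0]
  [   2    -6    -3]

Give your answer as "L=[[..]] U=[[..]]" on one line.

  r1 -= -3·r0 → [0,-2,3]
  r2 -= -2·r0 → [0,0,-1]
  r2 -= 0·r1 → [0,0,-1]

L=[[1,0,0],[-3,1,0],[-2,0,1]] U=[[-1,3,1],[0,-2,3],[0,0,-1]]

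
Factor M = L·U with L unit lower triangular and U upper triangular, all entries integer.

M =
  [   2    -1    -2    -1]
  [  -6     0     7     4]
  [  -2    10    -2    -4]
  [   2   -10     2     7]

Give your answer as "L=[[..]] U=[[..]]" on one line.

L=[[1,0,0,0],[-3,1,0,0],[-1,-3,1,0],[1,3,-1,1]] U=[[2,-1,-2,-1],[0,-3,1,1],[0,0,-1,-2],[0,0,0,3]]

  row1 -= -3·row0 → [0,-3,1,1]
  row2 -= -1·row0 → [0,9,-4,-5]
  row3 -= 1·row0 → [0,-9,4,8]
  row2 -= -3·row1 → [0,0,-1,-2]
  row3 -= 3·row1 → [0,0,1,5]
  row3 -= -1·row2 → [0,0,0,3]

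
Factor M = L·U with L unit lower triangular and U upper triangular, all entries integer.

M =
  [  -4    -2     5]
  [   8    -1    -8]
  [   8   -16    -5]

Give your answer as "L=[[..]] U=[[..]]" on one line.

L=[[1,0,0],[-2,1,0],[-2,4,1]] U=[[-4,-2,5],[0,-5,2],[0,0,-3]]

  r1 -= -2·r0 → [0,-5,2]
  r2 -= -2·r0 → [0,-20,5]
  r2 -= 4·r1 → [0,0,-3]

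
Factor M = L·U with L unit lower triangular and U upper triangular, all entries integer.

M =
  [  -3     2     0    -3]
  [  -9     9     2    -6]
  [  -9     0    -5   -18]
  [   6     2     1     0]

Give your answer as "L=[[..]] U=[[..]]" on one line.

L=[[1,0,0,0],[3,1,0,0],[3,-2,1,0],[-2,2,3,1]] U=[[-3,2,0,-3],[0,3,2,3],[0,0,-1,-3],[0,0,0,-3]]

  row1 -= 3·row0 → [0,3,2,3]
  row2 -= 3·row0 → [0,-6,-5,-9]
  row3 -= -2·row0 → [0,6,1,-6]
  row2 -= -2·row1 → [0,0,-1,-3]
  row3 -= 2·row1 → [0,0,-3,-12]
  row3 -= 3·row2 → [0,0,0,-3]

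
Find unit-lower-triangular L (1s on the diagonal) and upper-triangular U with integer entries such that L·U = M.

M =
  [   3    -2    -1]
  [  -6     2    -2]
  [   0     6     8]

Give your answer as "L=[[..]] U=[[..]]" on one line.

  R1 -= -2·R0 → [0,-2,-4]
  R2 -= 0·R0 → [0,6,8]
  R2 -= -3·R1 → [0,0,-4]

L=[[1,0,0],[-2,1,0],[0,-3,1]] U=[[3,-2,-1],[0,-2,-4],[0,0,-4]]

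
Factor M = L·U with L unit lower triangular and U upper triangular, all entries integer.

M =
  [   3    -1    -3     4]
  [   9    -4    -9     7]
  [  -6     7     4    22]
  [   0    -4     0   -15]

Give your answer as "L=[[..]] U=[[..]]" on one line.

  R1 -= 3·R0 → [0,-1,0,-5]
  R2 -= -2·R0 → [0,5,-2,30]
  R3 -= 0·R0 → [0,-4,0,-15]
  R2 -= -5·R1 → [0,0,-2,5]
  R3 -= 4·R1 → [0,0,0,5]
  R3 -= 0·R2 → [0,0,0,5]

L=[[1,0,0,0],[3,1,0,0],[-2,-5,1,0],[0,4,0,1]] U=[[3,-1,-3,4],[0,-1,0,-5],[0,0,-2,5],[0,0,0,5]]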